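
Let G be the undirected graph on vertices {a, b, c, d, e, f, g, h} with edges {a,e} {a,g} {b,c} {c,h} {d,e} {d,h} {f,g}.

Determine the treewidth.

1

A width-1 tree decomposition is:
Bags: B1 = {b, c}  B2 = {c, h}  B3 = {d, h}  B4 = {d, e}  B5 = {a, e}  B6 = {a, g}  B7 = {f, g}
Tree: B1–B2, B2–B3, B3–B4, B4–B5, B5–B6, B6–B7
The largest bag has 2 vertices, giving width 1; this decomposition certifies tw(G) ≤ 1. Since G has at least one edge (e.g. b–c), it is not an edgeless graph, so tw(G) ≥ 1. Therefore the treewidth is 1.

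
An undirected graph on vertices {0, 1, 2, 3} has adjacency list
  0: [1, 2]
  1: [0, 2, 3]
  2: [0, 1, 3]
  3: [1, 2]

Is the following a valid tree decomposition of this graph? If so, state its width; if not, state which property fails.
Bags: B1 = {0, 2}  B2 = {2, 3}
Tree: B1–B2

A tree decomposition must satisfy three properties: every vertex lies in some bag; for every edge, both endpoints lie together in some bag; and for every vertex, the bags containing it form a connected subtree. Here vertex 1 appears in no bag, so the decomposition is invalid.

No — vertex 1 appears in no bag.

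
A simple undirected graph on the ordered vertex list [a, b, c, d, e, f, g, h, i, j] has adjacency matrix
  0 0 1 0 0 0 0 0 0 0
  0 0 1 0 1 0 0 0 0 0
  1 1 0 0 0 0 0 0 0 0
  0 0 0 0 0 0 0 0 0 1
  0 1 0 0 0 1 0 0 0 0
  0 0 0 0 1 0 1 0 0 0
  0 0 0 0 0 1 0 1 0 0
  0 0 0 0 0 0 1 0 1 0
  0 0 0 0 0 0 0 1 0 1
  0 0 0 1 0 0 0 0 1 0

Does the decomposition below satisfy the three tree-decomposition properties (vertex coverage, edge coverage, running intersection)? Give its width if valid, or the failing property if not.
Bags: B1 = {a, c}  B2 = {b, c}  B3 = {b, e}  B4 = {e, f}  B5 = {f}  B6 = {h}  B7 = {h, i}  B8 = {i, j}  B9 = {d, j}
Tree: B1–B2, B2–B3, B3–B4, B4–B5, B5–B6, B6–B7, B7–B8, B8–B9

No — vertex g appears in no bag.

A tree decomposition must satisfy three properties: every vertex lies in some bag; for every edge, both endpoints lie together in some bag; and for every vertex, the bags containing it form a connected subtree. Here vertex g appears in no bag, so the decomposition is invalid.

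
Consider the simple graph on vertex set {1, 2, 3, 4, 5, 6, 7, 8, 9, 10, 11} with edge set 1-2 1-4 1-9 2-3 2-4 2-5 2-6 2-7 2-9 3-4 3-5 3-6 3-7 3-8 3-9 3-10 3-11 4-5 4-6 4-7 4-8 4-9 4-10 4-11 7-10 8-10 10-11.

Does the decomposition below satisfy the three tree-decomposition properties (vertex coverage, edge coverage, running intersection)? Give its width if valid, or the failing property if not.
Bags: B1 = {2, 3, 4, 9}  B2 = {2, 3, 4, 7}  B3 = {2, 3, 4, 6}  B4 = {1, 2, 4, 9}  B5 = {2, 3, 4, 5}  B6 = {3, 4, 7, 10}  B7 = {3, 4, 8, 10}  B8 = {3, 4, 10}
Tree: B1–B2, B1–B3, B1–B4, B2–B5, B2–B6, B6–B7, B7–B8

A tree decomposition must satisfy three properties: every vertex lies in some bag; for every edge, both endpoints lie together in some bag; and for every vertex, the bags containing it form a connected subtree. Here vertex 11 appears in no bag, so the decomposition is invalid.

No — vertex 11 appears in no bag.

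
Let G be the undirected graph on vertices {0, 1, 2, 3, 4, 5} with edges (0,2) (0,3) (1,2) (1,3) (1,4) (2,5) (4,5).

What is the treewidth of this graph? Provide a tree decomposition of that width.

Each bag holds 3 vertices, so the decomposition has width 2, which upper-bounds the treewidth. For the lower bound, G contains the cycle 0–3–1–2–0, so G is not a forest; only forests have treewidth ≤ 1, hence tw(G) ≥ 2. Combining the bounds, tw(G) = 2.

Treewidth 2.
Bags: B1 = {0, 2, 3}  B2 = {1, 2, 3}  B3 = {1, 2, 5}  B4 = {1, 4, 5}
Tree: B1–B2, B2–B3, B3–B4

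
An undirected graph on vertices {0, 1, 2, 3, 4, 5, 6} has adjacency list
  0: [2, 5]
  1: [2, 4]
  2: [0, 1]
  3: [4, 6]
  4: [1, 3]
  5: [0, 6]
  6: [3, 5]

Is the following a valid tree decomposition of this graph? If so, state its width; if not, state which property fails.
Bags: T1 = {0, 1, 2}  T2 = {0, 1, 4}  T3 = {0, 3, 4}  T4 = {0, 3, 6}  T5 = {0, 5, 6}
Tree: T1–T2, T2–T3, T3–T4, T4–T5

Checking the three conditions: (i) the bags cover all of {0, 1, 2, 3, 4, 5, 6}; (ii) for each edge, some bag contains both endpoints; (iii) the bags containing any fixed vertex form a subtree. All hold, so the decomposition is valid with width 3 − 1 = 2.

Yes; width 2.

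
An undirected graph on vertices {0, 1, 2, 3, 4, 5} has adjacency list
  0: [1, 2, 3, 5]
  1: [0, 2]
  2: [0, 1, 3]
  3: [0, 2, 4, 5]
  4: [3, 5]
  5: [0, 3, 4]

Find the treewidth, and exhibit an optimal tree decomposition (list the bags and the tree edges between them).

Treewidth 2.
One optimal decomposition is:
Bags: B1 = {0, 3, 5}  B2 = {0, 2, 3}  B3 = {0, 1, 2}  B4 = {3, 4, 5}
Tree: B1–B2, B2–B3, B1–B4

Every bag has size at most 3, so the width is 3 − 1 = 2 and tw(G) ≤ 2. Conversely, {0, 1, 2} is a clique of size 3, and the vertices of any clique must share a bag in every tree decomposition; so some bag has ≥ 3 vertices and tw(G) ≥ 2. Hence tw(G) = 2 exactly.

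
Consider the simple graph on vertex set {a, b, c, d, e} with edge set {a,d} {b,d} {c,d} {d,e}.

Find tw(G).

1

A width-1 tree decomposition is:
Bags: B1 = {a, d}  B2 = {c, d}  B3 = {d, e}  B4 = {b, d}
Tree: B1–B2, B2–B3, B2–B4
Every bag has size at most 2, so the width is 2 − 1 = 1 and tw(G) ≤ 1. Any graph with an edge has treewidth ≥ 1, and G has the edge a–d. Therefore the treewidth is 1.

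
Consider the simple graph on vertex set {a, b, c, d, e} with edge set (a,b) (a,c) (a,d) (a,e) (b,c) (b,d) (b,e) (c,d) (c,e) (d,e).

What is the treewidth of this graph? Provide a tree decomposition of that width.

Treewidth 4.
One such decomposition:
Bags: B1 = {a, b, c, d, e}
Tree: (single bag)

With just one bag of size 5, the width is 5 − 1 = 4, so tw(G) ≤ 4. For the lower bound, the 5 vertices {a, b, c, d, e} are pairwise adjacent, and any tree decomposition puts a clique entirely inside one bag — forcing width ≥ 4. Therefore the treewidth is 4.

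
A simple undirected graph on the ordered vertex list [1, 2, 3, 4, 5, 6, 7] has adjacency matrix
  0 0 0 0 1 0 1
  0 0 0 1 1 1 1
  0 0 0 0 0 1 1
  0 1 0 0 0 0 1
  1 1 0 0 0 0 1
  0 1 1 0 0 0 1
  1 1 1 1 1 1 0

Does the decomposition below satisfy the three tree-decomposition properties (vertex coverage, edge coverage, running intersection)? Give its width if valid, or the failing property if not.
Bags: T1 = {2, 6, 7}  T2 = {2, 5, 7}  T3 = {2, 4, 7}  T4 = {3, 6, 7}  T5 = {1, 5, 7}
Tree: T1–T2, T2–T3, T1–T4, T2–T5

Checking the three conditions: (i) the bags cover all of {1, 2, 3, 4, 5, 6, 7}; (ii) for each edge, some bag contains both endpoints; (iii) the bags containing any fixed vertex form a subtree. All hold, so the decomposition is valid with width 3 − 1 = 2.

Yes; width 2.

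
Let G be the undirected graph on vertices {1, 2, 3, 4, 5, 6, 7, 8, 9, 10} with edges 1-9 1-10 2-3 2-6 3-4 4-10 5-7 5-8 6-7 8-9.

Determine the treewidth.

A width-2 tree decomposition is:
Bags: B1 = {5, 6, 7}  B2 = {5, 6, 8}  B3 = {6, 8, 9}  B4 = {1, 6, 9}  B5 = {1, 6, 10}  B6 = {4, 6, 10}  B7 = {3, 4, 6}  B8 = {2, 3, 6}
Tree: B1–B2, B2–B3, B3–B4, B4–B5, B5–B6, B6–B7, B7–B8
The largest bag has 3 vertices, giving width 2; this decomposition certifies tw(G) ≤ 2. The edges 6–7–5–8–9–1–10–4–3–2–6 form a cycle, so G is not a tree and its treewidth is at least 2. Therefore the treewidth is 2.

2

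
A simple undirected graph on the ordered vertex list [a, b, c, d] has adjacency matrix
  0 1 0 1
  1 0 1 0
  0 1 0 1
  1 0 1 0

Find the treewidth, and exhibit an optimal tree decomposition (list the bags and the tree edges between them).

Treewidth 2.
Bags: B1 = {b, c, d}  B2 = {a, b, d}
Tree: B1–B2

The largest bag has 3 vertices, giving width 2; this decomposition certifies tw(G) ≤ 2. Since d–c–b–a–d is a cycle in G, G is not acyclic. Forests are exactly the graphs of treewidth ≤ 1, so tw(G) ≥ 2. Therefore the treewidth is 2.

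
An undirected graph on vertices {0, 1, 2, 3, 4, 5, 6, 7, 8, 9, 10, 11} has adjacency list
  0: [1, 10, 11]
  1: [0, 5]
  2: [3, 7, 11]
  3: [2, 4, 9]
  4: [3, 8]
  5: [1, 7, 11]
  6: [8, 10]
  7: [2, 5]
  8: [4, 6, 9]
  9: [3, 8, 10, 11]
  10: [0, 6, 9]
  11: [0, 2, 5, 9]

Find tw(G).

3

A width-3 tree decomposition is:
Bags: B1 = {3, 4, 6, 8}  B2 = {3, 6, 8, 9}  B3 = {3, 6, 9, 10}  B4 = {2, 3, 9, 10}  B5 = {2, 9, 10, 11}  B6 = {0, 2, 10, 11}  B7 = {0, 2, 7, 11}  B8 = {0, 5, 7, 11}  B9 = {0, 1, 5, 7}
Tree: B1–B2, B2–B3, B3–B4, B4–B5, B5–B6, B6–B7, B7–B8, B8–B9
Every bag has size at most 4, so the width is 4 − 1 = 3 and tw(G) ≤ 3. For the lower bound: the 4 vertex sets {4,6,8}, {3}, {9}, {0,2,10,11} are disjoint, each induces a connected subgraph, and every pair is joined by at least one edge of G. Contracting each set to a single vertex therefore yields K_{4} as a minor, and since treewidth is minor-monotone, tw(G) ≥ tw(K_{4}) = 3. The upper and lower bounds meet at 3, so that is the treewidth.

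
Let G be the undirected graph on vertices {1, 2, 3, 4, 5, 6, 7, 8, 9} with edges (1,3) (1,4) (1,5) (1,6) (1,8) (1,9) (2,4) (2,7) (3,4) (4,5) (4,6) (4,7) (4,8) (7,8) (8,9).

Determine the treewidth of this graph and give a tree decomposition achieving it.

Treewidth 2.
One optimal decomposition is:
Bags: B1 = {1, 8, 9}  B2 = {1, 4, 8}  B3 = {1, 4, 5}  B4 = {4, 7, 8}  B5 = {2, 4, 7}  B6 = {1, 3, 4}  B7 = {1, 4, 6}
Tree: B1–B2, B2–B3, B2–B4, B4–B5, B3–B6, B3–B7

Every bag has size at most 3, so the width is 3 − 1 = 2 and tw(G) ≤ 2. Conversely, {1, 8, 9} is a clique of size 3, and the vertices of any clique must share a bag in every tree decomposition; so some bag has ≥ 3 vertices and tw(G) ≥ 2. The upper and lower bounds meet at 2, so that is the treewidth.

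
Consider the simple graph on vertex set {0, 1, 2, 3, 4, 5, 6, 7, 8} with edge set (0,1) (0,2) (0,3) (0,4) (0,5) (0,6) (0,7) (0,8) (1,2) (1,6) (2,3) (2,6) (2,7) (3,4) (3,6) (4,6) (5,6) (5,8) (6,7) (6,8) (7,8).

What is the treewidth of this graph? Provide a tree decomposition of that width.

Treewidth 3.
Bags: B1 = {0, 1, 2, 6}  B2 = {0, 2, 3, 6}  B3 = {0, 2, 6, 7}  B4 = {0, 3, 4, 6}  B5 = {0, 6, 7, 8}  B6 = {0, 5, 6, 8}
Tree: B1–B2, B1–B3, B2–B4, B3–B5, B5–B6

Each bag holds 4 vertices, so the decomposition has width 3, which upper-bounds the treewidth. For the lower bound, the 4 vertices {0, 5, 6, 8} are pairwise adjacent, and any tree decomposition puts a clique entirely inside one bag — forcing width ≥ 3. The upper and lower bounds meet at 3, so that is the treewidth.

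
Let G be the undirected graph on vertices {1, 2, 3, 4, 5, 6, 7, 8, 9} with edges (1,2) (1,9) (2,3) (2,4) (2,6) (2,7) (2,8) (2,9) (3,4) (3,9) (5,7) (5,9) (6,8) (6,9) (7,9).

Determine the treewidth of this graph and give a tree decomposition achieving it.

Treewidth 2.
One such decomposition:
Bags: B1 = {2, 6, 8}  B2 = {2, 6, 9}  B3 = {2, 7, 9}  B4 = {5, 7, 9}  B5 = {2, 3, 9}  B6 = {1, 2, 9}  B7 = {2, 3, 4}
Tree: B1–B2, B2–B3, B3–B4, B2–B5, B2–B6, B5–B7

Every bag has size at most 3, so the width is 3 − 1 = 2 and tw(G) ≤ 2. For the lower bound, the 3 vertices {2, 6, 8} are pairwise adjacent, and any tree decomposition puts a clique entirely inside one bag — forcing width ≥ 2. The upper and lower bounds meet at 2, so that is the treewidth.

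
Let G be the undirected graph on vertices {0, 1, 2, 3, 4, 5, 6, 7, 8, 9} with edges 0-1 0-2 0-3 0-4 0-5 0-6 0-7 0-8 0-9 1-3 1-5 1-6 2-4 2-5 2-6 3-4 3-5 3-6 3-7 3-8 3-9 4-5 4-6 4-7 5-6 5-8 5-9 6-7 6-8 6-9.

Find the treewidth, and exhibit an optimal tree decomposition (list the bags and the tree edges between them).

Treewidth 4.
One such decomposition:
Bags: B1 = {0, 3, 4, 6, 7}  B2 = {0, 3, 4, 5, 6}  B3 = {0, 3, 5, 6, 8}  B4 = {0, 3, 5, 6, 9}  B5 = {0, 2, 4, 5, 6}  B6 = {0, 1, 3, 5, 6}
Tree: B1–B2, B2–B3, B3–B4, B2–B5, B4–B6

The largest bag has 5 vertices, giving width 4; this decomposition certifies tw(G) ≤ 4. On the other hand G contains the 5-clique {0, 2, 4, 5, 6}. A clique must lie in a single bag of any decomposition, so no decomposition can have width below 4. The upper and lower bounds meet at 4, so that is the treewidth.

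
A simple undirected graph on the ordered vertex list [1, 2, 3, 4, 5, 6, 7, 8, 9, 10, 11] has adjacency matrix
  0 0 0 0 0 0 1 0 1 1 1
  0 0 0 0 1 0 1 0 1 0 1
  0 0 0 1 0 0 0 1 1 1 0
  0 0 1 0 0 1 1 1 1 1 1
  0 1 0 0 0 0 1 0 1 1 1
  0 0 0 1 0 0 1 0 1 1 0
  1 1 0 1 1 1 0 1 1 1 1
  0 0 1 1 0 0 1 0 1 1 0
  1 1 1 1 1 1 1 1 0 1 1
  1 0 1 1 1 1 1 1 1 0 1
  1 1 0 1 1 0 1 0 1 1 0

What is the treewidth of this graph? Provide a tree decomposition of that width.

Treewidth 4.
One such decomposition:
Bags: B1 = {4, 7, 9, 10, 11}  B2 = {5, 7, 9, 10, 11}  B3 = {4, 7, 8, 9, 10}  B4 = {2, 5, 7, 9, 11}  B5 = {4, 6, 7, 9, 10}  B6 = {1, 7, 9, 10, 11}  B7 = {3, 4, 8, 9, 10}
Tree: B1–B2, B1–B3, B2–B4, B1–B5, B1–B6, B3–B7

Every bag has size at most 5, so the width is 5 − 1 = 4 and tw(G) ≤ 4. Conversely, {3, 4, 8, 9, 10} is a clique of size 5, and the vertices of any clique must share a bag in every tree decomposition; so some bag has ≥ 5 vertices and tw(G) ≥ 4. Combining the bounds, tw(G) = 4.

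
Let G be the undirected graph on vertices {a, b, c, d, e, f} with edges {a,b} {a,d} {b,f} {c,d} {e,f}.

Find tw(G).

1

A width-1 tree decomposition is:
Bags: B1 = {c, d}  B2 = {a, d}  B3 = {a, b}  B4 = {b, f}  B5 = {e, f}
Tree: B1–B2, B2–B3, B3–B4, B4–B5
The largest bag has 2 vertices, giving width 1; this decomposition certifies tw(G) ≤ 1. Since G has at least one edge (e.g. c–d), it is not an edgeless graph, so tw(G) ≥ 1. Hence tw(G) = 1 exactly.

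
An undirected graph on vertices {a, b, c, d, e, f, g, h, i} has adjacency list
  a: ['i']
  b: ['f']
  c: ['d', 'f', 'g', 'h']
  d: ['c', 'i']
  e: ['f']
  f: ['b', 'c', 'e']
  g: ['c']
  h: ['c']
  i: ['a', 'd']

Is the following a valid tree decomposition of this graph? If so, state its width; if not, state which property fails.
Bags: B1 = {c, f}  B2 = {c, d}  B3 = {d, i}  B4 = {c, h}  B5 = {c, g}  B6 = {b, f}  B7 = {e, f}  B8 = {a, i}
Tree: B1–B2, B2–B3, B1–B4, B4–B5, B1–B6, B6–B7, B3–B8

Yes; width 1.

Vertex coverage: the bags together contain {a, b, c, d, e, f, g, h, i}, the full vertex set. Edge coverage: each edge of G has both endpoints in at least one bag. Running intersection: for every vertex, the bags containing it form a connected subtree. All three properties hold, so this is a valid tree decomposition of width max|bag| − 1 = 1, and hence tw(G) ≤ 1.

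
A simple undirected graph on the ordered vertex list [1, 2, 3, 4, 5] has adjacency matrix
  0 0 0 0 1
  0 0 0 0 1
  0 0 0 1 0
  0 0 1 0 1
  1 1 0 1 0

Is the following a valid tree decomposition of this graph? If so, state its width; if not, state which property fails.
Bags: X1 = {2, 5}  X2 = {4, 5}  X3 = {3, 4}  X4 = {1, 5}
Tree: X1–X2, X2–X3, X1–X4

Checking the three conditions: (i) the bags cover all of {1, 2, 3, 4, 5}; (ii) for each edge, some bag contains both endpoints; (iii) the bags containing any fixed vertex form a subtree. All hold, so the decomposition is valid with width 2 − 1 = 1.

Yes; width 1.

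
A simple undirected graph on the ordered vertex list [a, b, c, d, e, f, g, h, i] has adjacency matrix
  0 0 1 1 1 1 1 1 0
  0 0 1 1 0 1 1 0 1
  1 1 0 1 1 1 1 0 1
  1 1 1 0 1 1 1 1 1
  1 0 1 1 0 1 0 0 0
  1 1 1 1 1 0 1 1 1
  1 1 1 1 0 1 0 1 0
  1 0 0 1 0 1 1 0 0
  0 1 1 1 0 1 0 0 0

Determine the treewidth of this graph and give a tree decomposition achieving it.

Treewidth 4.
Bags: B1 = {a, c, d, e, f}  B2 = {a, c, d, f, g}  B3 = {a, d, f, g, h}  B4 = {b, c, d, f, g}  B5 = {b, c, d, f, i}
Tree: B1–B2, B2–B3, B2–B4, B4–B5

Each bag holds 5 vertices, so the decomposition has width 4, which upper-bounds the treewidth. Conversely, {a, d, f, g, h} is a clique of size 5, and the vertices of any clique must share a bag in every tree decomposition; so some bag has ≥ 5 vertices and tw(G) ≥ 4. Therefore the treewidth is 4.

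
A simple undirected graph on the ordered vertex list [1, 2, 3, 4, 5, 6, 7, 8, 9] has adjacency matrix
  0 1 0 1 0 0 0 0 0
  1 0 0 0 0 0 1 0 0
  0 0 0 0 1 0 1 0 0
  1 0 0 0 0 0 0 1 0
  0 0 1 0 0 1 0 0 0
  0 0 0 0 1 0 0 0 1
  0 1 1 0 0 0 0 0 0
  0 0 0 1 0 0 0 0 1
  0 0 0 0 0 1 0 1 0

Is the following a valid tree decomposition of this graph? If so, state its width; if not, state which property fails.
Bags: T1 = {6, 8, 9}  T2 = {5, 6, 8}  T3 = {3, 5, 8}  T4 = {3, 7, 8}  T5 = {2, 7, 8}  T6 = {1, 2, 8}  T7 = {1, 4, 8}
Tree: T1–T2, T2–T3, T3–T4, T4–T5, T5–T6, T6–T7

Checking the three conditions: (i) the bags cover all of {1, 2, 3, 4, 5, 6, 7, 8, 9}; (ii) for each edge, some bag contains both endpoints; (iii) the bags containing any fixed vertex form a subtree. All hold, so the decomposition is valid with width 3 − 1 = 2.

Yes; width 2.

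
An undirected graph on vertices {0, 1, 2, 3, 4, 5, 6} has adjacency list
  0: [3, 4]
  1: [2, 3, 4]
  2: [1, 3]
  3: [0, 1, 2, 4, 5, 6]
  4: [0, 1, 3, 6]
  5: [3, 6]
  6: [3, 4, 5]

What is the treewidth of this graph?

A width-2 tree decomposition is:
Bags: B1 = {1, 3, 4}  B2 = {1, 2, 3}  B3 = {3, 4, 6}  B4 = {0, 3, 4}  B5 = {3, 5, 6}
Tree: B1–B2, B1–B3, B1–B4, B3–B5
The largest bag has 3 vertices, giving width 2; this decomposition certifies tw(G) ≤ 2. For the lower bound, the 3 vertices {1, 2, 3} are pairwise adjacent, and any tree decomposition puts a clique entirely inside one bag — forcing width ≥ 2. The upper and lower bounds meet at 2, so that is the treewidth.

2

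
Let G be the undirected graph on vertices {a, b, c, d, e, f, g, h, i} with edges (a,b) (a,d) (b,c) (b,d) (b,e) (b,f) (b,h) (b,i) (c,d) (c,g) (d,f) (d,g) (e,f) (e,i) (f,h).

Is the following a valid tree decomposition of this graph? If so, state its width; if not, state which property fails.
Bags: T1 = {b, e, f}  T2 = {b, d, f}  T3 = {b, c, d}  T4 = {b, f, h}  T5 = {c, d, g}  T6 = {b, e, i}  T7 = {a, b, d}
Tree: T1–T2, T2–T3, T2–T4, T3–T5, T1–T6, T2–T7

Yes; width 2.

Every vertex of G appears in some bag (union = {a, b, c, d, e, f, g, h, i}); every edge is covered by a bag; and for each vertex v the set of bags containing v is connected in the bag tree. The decomposition is therefore valid. The largest bag has 3 vertices, so the width is 2.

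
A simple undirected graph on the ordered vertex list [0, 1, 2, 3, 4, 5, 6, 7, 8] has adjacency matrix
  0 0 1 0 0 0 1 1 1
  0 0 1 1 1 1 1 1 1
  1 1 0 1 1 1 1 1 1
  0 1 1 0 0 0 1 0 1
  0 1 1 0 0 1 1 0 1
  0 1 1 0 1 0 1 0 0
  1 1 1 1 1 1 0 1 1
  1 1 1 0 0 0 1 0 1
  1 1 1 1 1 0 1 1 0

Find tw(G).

A width-4 tree decomposition is:
Bags: B1 = {1, 2, 4, 6, 8}  B2 = {1, 2, 3, 6, 8}  B3 = {1, 2, 4, 5, 6}  B4 = {1, 2, 6, 7, 8}  B5 = {0, 2, 6, 7, 8}
Tree: B1–B2, B1–B3, B2–B4, B4–B5
Every bag has size at most 5, so the width is 5 − 1 = 4 and tw(G) ≤ 4. Conversely, {0, 2, 6, 7, 8} is a clique of size 5, and the vertices of any clique must share a bag in every tree decomposition; so some bag has ≥ 5 vertices and tw(G) ≥ 4. Hence tw(G) = 4 exactly.

4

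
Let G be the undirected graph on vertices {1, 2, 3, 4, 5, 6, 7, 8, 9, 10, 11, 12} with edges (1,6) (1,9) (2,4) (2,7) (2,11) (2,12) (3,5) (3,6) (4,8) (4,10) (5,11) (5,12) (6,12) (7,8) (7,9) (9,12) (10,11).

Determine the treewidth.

A width-3 tree decomposition is:
Bags: B1 = {4, 7, 8, 10}  B2 = {2, 4, 7, 10}  B3 = {2, 7, 10, 11}  B4 = {2, 7, 9, 11}  B5 = {2, 9, 11, 12}  B6 = {5, 9, 11, 12}  B7 = {1, 5, 9, 12}  B8 = {1, 5, 6, 12}  B9 = {1, 3, 5, 6}
Tree: B1–B2, B2–B3, B3–B4, B4–B5, B5–B6, B6–B7, B7–B8, B8–B9
Each bag holds 4 vertices, so the decomposition has width 3, which upper-bounds the treewidth. For the lower bound: the 4 vertex sets {4,8,10}, {7}, {2}, {5,9,11,12} are disjoint, each induces a connected subgraph, and every pair is joined by at least one edge of G. Contracting each set to a single vertex therefore yields K_{4} as a minor, and since treewidth is minor-monotone, tw(G) ≥ tw(K_{4}) = 3. The upper and lower bounds meet at 3, so that is the treewidth.

3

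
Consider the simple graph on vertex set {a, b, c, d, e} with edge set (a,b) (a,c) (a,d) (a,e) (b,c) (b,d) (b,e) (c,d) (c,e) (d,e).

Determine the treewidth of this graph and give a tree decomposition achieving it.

A single bag containing all 5 vertices is trivially a valid decomposition of width 4. For the lower bound, the 5 vertices {a, b, c, d, e} are pairwise adjacent, and any tree decomposition puts a clique entirely inside one bag — forcing width ≥ 4. Hence tw(G) = 4 exactly.

Treewidth 4.
One such decomposition:
Bags: B1 = {a, b, c, d, e}
Tree: (single bag)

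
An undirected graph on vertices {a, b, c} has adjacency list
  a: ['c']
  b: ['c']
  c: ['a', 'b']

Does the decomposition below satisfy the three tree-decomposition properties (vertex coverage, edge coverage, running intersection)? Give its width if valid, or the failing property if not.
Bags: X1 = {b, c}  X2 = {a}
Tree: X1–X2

A tree decomposition must satisfy three properties: every vertex lies in some bag; for every edge, both endpoints lie together in some bag; and for every vertex, the bags containing it form a connected subtree. Here edge (c,a) lies in no bag, so the decomposition is invalid.

No — edge (c,a) lies in no bag.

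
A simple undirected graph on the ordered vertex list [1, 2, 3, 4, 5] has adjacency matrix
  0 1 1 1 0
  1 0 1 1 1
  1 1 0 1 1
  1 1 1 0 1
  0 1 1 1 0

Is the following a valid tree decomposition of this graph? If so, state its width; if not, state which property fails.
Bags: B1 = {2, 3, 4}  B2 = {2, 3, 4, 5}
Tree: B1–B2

A tree decomposition must satisfy three properties: every vertex lies in some bag; for every edge, both endpoints lie together in some bag; and for every vertex, the bags containing it form a connected subtree. Here vertex 1 appears in no bag, so the decomposition is invalid.

No — vertex 1 appears in no bag.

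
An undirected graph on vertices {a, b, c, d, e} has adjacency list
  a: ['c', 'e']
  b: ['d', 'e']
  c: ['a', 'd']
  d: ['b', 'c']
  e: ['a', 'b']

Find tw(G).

2

A width-2 tree decomposition is:
Bags: B1 = {a, b, e}  B2 = {a, b, c}  B3 = {b, c, d}
Tree: B1–B2, B2–B3
Each bag holds 3 vertices, so the decomposition has width 2, which upper-bounds the treewidth. For the lower bound, G contains the cycle b–e–a–c–d–b, so G is not a forest; only forests have treewidth ≤ 1, hence tw(G) ≥ 2. Combining the bounds, tw(G) = 2.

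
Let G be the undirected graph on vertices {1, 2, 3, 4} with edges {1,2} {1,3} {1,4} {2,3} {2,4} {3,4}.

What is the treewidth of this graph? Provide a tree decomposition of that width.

With just one bag of size 4, the width is 4 − 1 = 3, so tw(G) ≤ 3. On the other hand G contains the 4-clique {1, 2, 3, 4}. A clique must lie in a single bag of any decomposition, so no decomposition can have width below 3. Therefore the treewidth is 3.

Treewidth 3.
One such decomposition:
Bags: B1 = {1, 2, 3, 4}
Tree: (single bag)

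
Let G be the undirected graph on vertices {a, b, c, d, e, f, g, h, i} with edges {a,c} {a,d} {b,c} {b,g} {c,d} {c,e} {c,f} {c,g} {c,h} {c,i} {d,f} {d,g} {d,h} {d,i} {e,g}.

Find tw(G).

2

A width-2 tree decomposition is:
Bags: B1 = {b, c, g}  B2 = {c, e, g}  B3 = {c, d, g}  B4 = {c, d, i}  B5 = {c, d, f}  B6 = {a, c, d}  B7 = {c, d, h}
Tree: B1–B2, B2–B3, B3–B4, B4–B5, B3–B6, B5–B7
Every bag has size at most 3, so the width is 3 − 1 = 2 and tw(G) ≤ 2. For the lower bound, the 3 vertices {c, d, f} are pairwise adjacent, and any tree decomposition puts a clique entirely inside one bag — forcing width ≥ 2. Therefore the treewidth is 2.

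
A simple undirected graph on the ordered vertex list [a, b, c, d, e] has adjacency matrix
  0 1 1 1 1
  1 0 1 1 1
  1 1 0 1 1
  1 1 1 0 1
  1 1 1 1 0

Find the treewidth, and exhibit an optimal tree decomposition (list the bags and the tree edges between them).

A single bag containing all 5 vertices is trivially a valid decomposition of width 4. Conversely, {a, b, c, d, e} is a clique of size 5, and the vertices of any clique must share a bag in every tree decomposition; so some bag has ≥ 5 vertices and tw(G) ≥ 4. The upper and lower bounds meet at 4, so that is the treewidth.

Treewidth 4.
Bags: B1 = {a, b, c, d, e}
Tree: (single bag)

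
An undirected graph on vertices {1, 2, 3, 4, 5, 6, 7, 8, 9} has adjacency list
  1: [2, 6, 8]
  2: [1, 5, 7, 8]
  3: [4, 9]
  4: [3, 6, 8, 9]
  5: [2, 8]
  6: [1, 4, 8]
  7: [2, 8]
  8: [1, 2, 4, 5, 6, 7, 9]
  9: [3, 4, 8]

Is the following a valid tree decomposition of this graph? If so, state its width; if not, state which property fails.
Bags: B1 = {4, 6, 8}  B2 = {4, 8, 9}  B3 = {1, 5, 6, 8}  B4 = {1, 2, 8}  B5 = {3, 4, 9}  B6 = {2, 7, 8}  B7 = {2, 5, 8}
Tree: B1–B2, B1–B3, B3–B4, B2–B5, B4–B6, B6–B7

A tree decomposition must satisfy three properties: every vertex lies in some bag; for every edge, both endpoints lie together in some bag; and for every vertex, the bags containing it form a connected subtree. Here bags containing vertex 5 are not connected in the tree, so the decomposition is invalid.

No — bags containing vertex 5 are not connected in the tree.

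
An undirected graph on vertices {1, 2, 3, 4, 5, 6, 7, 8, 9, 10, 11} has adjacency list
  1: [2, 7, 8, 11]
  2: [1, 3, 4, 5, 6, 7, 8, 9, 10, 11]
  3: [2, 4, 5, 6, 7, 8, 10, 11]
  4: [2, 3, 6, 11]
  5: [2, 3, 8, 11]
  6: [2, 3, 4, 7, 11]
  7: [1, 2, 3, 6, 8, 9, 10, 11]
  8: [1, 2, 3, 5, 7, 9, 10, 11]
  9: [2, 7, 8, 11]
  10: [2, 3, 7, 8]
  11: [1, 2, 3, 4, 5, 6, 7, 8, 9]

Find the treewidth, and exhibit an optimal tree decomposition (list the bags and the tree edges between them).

Each bag holds 5 vertices, so the decomposition has width 4, which upper-bounds the treewidth. Conversely, {2, 3, 7, 8, 10} is a clique of size 5, and the vertices of any clique must share a bag in every tree decomposition; so some bag has ≥ 5 vertices and tw(G) ≥ 4. Hence tw(G) = 4 exactly.

Treewidth 4.
One such decomposition:
Bags: B1 = {2, 3, 7, 8, 11}  B2 = {2, 7, 8, 9, 11}  B3 = {1, 2, 7, 8, 11}  B4 = {2, 3, 5, 8, 11}  B5 = {2, 3, 6, 7, 11}  B6 = {2, 3, 4, 6, 11}  B7 = {2, 3, 7, 8, 10}
Tree: B1–B2, B1–B3, B1–B4, B1–B5, B5–B6, B1–B7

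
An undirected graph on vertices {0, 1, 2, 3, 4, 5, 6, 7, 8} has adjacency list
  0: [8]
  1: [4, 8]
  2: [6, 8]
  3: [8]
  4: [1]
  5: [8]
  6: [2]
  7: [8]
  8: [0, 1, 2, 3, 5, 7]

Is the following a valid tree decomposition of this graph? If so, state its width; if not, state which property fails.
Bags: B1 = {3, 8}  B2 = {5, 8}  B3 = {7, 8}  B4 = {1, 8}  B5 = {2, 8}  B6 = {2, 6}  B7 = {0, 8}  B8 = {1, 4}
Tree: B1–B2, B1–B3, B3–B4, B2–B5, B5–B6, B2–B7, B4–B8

Yes; width 1.

Every vertex of G appears in some bag (union = {0, 1, 2, 3, 4, 5, 6, 7, 8}); every edge is covered by a bag; and for each vertex v the set of bags containing v is connected in the bag tree. The decomposition is therefore valid. The largest bag has 2 vertices, so the width is 1.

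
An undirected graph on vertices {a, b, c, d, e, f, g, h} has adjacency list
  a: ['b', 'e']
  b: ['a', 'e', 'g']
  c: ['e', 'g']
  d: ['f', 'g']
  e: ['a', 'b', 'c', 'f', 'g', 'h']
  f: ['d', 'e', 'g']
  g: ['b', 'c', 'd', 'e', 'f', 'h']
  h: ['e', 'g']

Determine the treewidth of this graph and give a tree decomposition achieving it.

The largest bag has 3 vertices, giving width 2; this decomposition certifies tw(G) ≤ 2. On the other hand G contains the 3-clique {d, f, g}. A clique must lie in a single bag of any decomposition, so no decomposition can have width below 2. Therefore the treewidth is 2.

Treewidth 2.
One optimal decomposition is:
Bags: B1 = {a, b, e}  B2 = {b, e, g}  B3 = {e, f, g}  B4 = {c, e, g}  B5 = {e, g, h}  B6 = {d, f, g}
Tree: B1–B2, B2–B3, B2–B4, B3–B5, B3–B6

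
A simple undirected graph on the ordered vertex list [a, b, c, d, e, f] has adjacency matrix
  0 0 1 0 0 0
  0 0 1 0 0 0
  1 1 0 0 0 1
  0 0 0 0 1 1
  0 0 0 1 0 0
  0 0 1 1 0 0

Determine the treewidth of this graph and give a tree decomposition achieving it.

The largest bag has 2 vertices, giving width 1; this decomposition certifies tw(G) ≤ 1. G has an edge, so its treewidth is at least 1. The upper and lower bounds meet at 1, so that is the treewidth.

Treewidth 1.
One such decomposition:
Bags: B1 = {d, f}  B2 = {c, f}  B3 = {a, c}  B4 = {b, c}  B5 = {d, e}
Tree: B1–B2, B2–B3, B2–B4, B1–B5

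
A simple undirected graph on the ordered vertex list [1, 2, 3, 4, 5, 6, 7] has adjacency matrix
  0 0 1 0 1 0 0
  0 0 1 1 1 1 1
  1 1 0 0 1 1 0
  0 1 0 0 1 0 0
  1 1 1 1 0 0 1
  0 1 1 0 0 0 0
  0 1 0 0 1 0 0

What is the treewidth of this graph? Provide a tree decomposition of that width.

Treewidth 2.
One such decomposition:
Bags: B1 = {2, 3, 5}  B2 = {2, 5, 7}  B3 = {1, 3, 5}  B4 = {2, 4, 5}  B5 = {2, 3, 6}
Tree: B1–B2, B1–B3, B1–B4, B1–B5

Each bag holds 3 vertices, so the decomposition has width 2, which upper-bounds the treewidth. On the other hand G contains the 3-clique {1, 3, 5}. A clique must lie in a single bag of any decomposition, so no decomposition can have width below 2. The upper and lower bounds meet at 2, so that is the treewidth.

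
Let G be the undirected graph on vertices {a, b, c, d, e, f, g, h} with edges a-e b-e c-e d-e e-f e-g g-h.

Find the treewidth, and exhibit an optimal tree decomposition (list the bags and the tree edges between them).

Treewidth 1.
One such decomposition:
Bags: B1 = {e, g}  B2 = {a, e}  B3 = {b, e}  B4 = {c, e}  B5 = {e, f}  B6 = {d, e}  B7 = {g, h}
Tree: B1–B2, B1–B3, B2–B4, B2–B5, B3–B6, B1–B7

Every bag has size at most 2, so the width is 2 − 1 = 1 and tw(G) ≤ 1. G has an edge, so its treewidth is at least 1. Hence tw(G) = 1 exactly.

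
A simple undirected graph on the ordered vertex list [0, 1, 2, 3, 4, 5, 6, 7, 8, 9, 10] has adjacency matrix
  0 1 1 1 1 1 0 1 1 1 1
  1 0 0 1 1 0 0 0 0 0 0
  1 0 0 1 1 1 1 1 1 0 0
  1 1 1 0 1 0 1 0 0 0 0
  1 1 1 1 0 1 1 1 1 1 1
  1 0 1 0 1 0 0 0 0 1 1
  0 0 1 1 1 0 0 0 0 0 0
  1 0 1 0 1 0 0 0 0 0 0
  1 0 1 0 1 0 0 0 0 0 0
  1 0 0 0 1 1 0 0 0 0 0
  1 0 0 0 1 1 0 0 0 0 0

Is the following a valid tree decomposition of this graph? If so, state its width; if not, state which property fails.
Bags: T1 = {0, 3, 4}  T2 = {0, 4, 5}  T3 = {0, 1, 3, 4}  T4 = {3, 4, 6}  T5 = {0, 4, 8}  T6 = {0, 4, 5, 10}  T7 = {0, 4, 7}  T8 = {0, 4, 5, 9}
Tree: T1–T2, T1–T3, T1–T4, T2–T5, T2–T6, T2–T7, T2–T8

No — vertex 2 appears in no bag.

A tree decomposition must satisfy three properties: every vertex lies in some bag; for every edge, both endpoints lie together in some bag; and for every vertex, the bags containing it form a connected subtree. Here vertex 2 appears in no bag, so the decomposition is invalid.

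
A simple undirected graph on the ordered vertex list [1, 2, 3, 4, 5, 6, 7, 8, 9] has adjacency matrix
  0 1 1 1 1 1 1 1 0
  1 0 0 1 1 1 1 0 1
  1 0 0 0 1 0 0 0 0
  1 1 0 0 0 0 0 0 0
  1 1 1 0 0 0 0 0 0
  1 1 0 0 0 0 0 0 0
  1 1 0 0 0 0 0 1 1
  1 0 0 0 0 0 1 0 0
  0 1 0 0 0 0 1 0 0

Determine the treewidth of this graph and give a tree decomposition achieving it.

The largest bag has 3 vertices, giving width 2; this decomposition certifies tw(G) ≤ 2. On the other hand G contains the 3-clique {1, 7, 8}. A clique must lie in a single bag of any decomposition, so no decomposition can have width below 2. Therefore the treewidth is 2.

Treewidth 2.
Bags: B1 = {1, 2, 7}  B2 = {2, 7, 9}  B3 = {1, 2, 4}  B4 = {1, 2, 6}  B5 = {1, 7, 8}  B6 = {1, 2, 5}  B7 = {1, 3, 5}
Tree: B1–B2, B1–B3, B3–B4, B1–B5, B4–B6, B6–B7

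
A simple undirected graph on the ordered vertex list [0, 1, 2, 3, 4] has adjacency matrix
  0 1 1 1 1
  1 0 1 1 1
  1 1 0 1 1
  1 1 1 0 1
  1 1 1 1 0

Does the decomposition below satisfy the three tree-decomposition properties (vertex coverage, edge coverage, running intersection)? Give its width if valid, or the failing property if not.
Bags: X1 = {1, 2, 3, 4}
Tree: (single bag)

A tree decomposition must satisfy three properties: every vertex lies in some bag; for every edge, both endpoints lie together in some bag; and for every vertex, the bags containing it form a connected subtree. Here vertex 0 appears in no bag, so the decomposition is invalid.

No — vertex 0 appears in no bag.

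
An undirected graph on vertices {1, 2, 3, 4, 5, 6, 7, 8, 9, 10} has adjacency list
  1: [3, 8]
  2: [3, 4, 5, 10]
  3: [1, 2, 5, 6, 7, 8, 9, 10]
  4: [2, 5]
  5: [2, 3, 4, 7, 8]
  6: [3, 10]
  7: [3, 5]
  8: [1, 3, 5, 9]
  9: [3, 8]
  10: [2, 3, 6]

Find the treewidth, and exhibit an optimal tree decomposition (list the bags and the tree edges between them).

Treewidth 2.
One such decomposition:
Bags: B1 = {3, 6, 10}  B2 = {2, 3, 10}  B3 = {2, 3, 5}  B4 = {2, 4, 5}  B5 = {3, 5, 7}  B6 = {3, 5, 8}  B7 = {1, 3, 8}  B8 = {3, 8, 9}
Tree: B1–B2, B2–B3, B3–B4, B3–B5, B5–B6, B6–B7, B7–B8

The largest bag has 3 vertices, giving width 2; this decomposition certifies tw(G) ≤ 2. On the other hand G contains the 3-clique {1, 3, 8}. A clique must lie in a single bag of any decomposition, so no decomposition can have width below 2. Therefore the treewidth is 2.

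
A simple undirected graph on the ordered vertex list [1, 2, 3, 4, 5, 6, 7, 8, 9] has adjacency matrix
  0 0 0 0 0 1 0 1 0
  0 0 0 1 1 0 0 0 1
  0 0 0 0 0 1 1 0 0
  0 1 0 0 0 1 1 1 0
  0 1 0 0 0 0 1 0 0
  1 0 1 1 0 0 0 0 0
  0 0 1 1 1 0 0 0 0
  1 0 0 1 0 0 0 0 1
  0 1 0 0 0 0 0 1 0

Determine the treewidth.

3

A width-3 tree decomposition is:
Bags: B1 = {1, 6, 8, 9}  B2 = {4, 6, 8, 9}  B3 = {2, 4, 6, 9}  B4 = {2, 3, 4, 6}  B5 = {2, 3, 4, 7}  B6 = {2, 3, 5, 7}
Tree: B1–B2, B2–B3, B3–B4, B4–B5, B5–B6
The largest bag has 4 vertices, giving width 3; this decomposition certifies tw(G) ≤ 3. For the lower bound: the 4 vertex sets {1,8,9}, {6}, {4}, {2,3,5,7} are disjoint, each induces a connected subgraph, and every pair is joined by at least one edge of G. Contracting each set to a single vertex therefore yields K_{4} as a minor, and since treewidth is minor-monotone, tw(G) ≥ tw(K_{4}) = 3. The upper and lower bounds meet at 3, so that is the treewidth.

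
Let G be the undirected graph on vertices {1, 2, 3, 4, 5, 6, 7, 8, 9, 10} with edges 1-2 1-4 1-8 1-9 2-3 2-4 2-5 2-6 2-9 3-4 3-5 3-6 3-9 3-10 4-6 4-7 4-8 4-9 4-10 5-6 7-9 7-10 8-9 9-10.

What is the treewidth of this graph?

A width-3 tree decomposition is:
Bags: B1 = {2, 3, 4, 9}  B2 = {3, 4, 9, 10}  B3 = {2, 3, 4, 6}  B4 = {1, 2, 4, 9}  B5 = {2, 3, 5, 6}  B6 = {4, 7, 9, 10}  B7 = {1, 4, 8, 9}
Tree: B1–B2, B1–B3, B1–B4, B3–B5, B2–B6, B4–B7
Each bag holds 4 vertices, so the decomposition has width 3, which upper-bounds the treewidth. On the other hand G contains the 4-clique {1, 4, 8, 9}. A clique must lie in a single bag of any decomposition, so no decomposition can have width below 3. Combining the bounds, tw(G) = 3.

3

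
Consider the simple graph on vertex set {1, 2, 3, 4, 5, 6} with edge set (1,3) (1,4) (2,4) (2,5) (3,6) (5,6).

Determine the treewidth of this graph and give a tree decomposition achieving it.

The largest bag has 3 vertices, giving width 2; this decomposition certifies tw(G) ≤ 2. Since 4–1–3–6–5–2–4 is a cycle in G, G is not acyclic. Forests are exactly the graphs of treewidth ≤ 1, so tw(G) ≥ 2. The upper and lower bounds meet at 2, so that is the treewidth.

Treewidth 2.
One such decomposition:
Bags: B1 = {1, 3, 4}  B2 = {3, 4, 6}  B3 = {4, 5, 6}  B4 = {2, 4, 5}
Tree: B1–B2, B2–B3, B3–B4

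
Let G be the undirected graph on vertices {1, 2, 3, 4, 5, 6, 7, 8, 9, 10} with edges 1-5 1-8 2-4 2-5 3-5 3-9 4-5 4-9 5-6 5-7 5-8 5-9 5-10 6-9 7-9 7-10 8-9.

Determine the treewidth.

A width-2 tree decomposition is:
Bags: B1 = {5, 8, 9}  B2 = {4, 5, 9}  B3 = {5, 7, 9}  B4 = {2, 4, 5}  B5 = {5, 6, 9}  B6 = {3, 5, 9}  B7 = {5, 7, 10}  B8 = {1, 5, 8}
Tree: B1–B2, B2–B3, B2–B4, B1–B5, B5–B6, B3–B7, B1–B8
Every bag has size at most 3, so the width is 3 − 1 = 2 and tw(G) ≤ 2. Conversely, {1, 5, 8} is a clique of size 3, and the vertices of any clique must share a bag in every tree decomposition; so some bag has ≥ 3 vertices and tw(G) ≥ 2. Therefore the treewidth is 2.

2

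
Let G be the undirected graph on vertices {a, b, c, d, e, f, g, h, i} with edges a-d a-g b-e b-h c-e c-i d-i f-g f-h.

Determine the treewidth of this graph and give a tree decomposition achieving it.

Every bag has size at most 3, so the width is 3 − 1 = 2 and tw(G) ≤ 2. The edges e–c–i–d–a–g–f–h–b–e form a cycle, so G is not a tree and its treewidth is at least 2. Therefore the treewidth is 2.

Treewidth 2.
One optimal decomposition is:
Bags: B1 = {c, e, i}  B2 = {d, e, i}  B3 = {a, d, e}  B4 = {a, e, g}  B5 = {e, f, g}  B6 = {e, f, h}  B7 = {b, e, h}
Tree: B1–B2, B2–B3, B3–B4, B4–B5, B5–B6, B6–B7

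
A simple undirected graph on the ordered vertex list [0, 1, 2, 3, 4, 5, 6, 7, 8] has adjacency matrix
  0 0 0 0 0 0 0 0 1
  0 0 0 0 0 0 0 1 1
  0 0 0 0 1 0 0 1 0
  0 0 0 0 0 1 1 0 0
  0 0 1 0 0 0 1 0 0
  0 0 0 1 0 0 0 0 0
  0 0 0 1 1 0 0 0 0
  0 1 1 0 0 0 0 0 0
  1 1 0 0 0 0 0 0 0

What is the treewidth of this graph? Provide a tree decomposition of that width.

Treewidth 1.
Bags: B1 = {0, 8}  B2 = {1, 8}  B3 = {1, 7}  B4 = {2, 7}  B5 = {2, 4}  B6 = {4, 6}  B7 = {3, 6}  B8 = {3, 5}
Tree: B1–B2, B2–B3, B3–B4, B4–B5, B5–B6, B6–B7, B7–B8

Every bag has size at most 2, so the width is 2 − 1 = 1 and tw(G) ≤ 1. G has an edge, so its treewidth is at least 1. Hence tw(G) = 1 exactly.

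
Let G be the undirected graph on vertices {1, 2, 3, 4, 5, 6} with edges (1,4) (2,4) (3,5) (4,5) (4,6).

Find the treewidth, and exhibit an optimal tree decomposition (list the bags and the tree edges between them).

Each bag holds 2 vertices, so the decomposition has width 1, which upper-bounds the treewidth. Any graph with an edge has treewidth ≥ 1, and G has the edge 6–4. Therefore the treewidth is 1.

Treewidth 1.
One such decomposition:
Bags: B1 = {4, 6}  B2 = {2, 4}  B3 = {4, 5}  B4 = {3, 5}  B5 = {1, 4}
Tree: B1–B2, B1–B3, B3–B4, B2–B5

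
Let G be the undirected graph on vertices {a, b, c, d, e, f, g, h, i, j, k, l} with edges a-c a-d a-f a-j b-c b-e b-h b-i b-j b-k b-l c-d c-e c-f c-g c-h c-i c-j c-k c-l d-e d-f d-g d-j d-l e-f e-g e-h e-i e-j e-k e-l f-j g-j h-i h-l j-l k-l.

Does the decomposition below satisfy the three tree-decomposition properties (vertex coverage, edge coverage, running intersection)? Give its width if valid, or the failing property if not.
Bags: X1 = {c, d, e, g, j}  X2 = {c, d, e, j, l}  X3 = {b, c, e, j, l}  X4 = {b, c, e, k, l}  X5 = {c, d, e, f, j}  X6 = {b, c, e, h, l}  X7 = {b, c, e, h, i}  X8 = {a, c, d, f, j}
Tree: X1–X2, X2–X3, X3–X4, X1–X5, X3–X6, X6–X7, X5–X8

Yes; width 4.

Every vertex of G appears in some bag (union = {a, b, c, d, e, f, g, h, i, j, k, l}); every edge is covered by a bag; and for each vertex v the set of bags containing v is connected in the bag tree. The decomposition is therefore valid. The largest bag has 5 vertices, so the width is 4.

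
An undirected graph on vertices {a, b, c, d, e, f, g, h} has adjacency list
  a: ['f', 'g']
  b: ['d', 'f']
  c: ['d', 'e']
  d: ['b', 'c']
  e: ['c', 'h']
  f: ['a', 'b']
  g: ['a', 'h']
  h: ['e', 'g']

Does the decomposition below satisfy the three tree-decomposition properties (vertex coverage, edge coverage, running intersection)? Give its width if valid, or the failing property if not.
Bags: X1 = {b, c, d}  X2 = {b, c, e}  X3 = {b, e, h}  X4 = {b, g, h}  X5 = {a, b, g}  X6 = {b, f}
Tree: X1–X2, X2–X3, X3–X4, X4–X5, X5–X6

No — edge (a,f) lies in no bag.

A tree decomposition must satisfy three properties: every vertex lies in some bag; for every edge, both endpoints lie together in some bag; and for every vertex, the bags containing it form a connected subtree. Here edge (a,f) lies in no bag, so the decomposition is invalid.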